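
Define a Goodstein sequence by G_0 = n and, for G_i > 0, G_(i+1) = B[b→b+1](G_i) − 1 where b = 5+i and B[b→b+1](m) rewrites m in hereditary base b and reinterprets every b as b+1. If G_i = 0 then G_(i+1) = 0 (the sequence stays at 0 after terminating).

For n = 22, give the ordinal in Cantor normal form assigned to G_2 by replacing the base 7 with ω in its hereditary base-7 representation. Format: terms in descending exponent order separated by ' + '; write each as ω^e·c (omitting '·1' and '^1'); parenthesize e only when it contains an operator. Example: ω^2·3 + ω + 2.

G_0 = 22. HB_5(22) = 4·5 + 2. Bump = 26. G_1 = 25.
G_1 = 25. HB_6(25) = 4·6 + 1. Bump = 29. G_2 = 28.
G_2 = 28. HB_7(28) = 4·7. Bump = 32. G_3 = 31.

ω·4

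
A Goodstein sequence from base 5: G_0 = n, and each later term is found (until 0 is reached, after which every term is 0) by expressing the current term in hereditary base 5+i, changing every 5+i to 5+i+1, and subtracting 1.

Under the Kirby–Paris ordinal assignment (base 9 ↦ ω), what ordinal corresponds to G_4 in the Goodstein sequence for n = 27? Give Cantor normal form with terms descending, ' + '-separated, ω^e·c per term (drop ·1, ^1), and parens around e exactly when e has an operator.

G_0 = 27. HB_5(27) = 5^2 + 2. Bump = 38. G_1 = 37.
G_1 = 37. HB_6(37) = 6^2 + 1. Bump = 50. G_2 = 49.
G_2 = 49. HB_7(49) = 7^2. Bump = 64. G_3 = 63.
G_3 = 63. HB_8(63) = 7·8 + 7. Bump = 70. G_4 = 69.
G_4 = 69. HB_9(69) = 7·9 + 6. Bump = 76. G_5 = 75.

ω·7 + 6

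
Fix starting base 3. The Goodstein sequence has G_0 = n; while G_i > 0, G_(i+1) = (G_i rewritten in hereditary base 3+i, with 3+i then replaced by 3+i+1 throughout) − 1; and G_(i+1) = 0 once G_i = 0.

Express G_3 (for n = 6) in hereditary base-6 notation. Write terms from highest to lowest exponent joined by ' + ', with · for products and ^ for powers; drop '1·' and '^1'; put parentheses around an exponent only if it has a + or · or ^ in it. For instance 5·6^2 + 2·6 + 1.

6 + 1

i=0: 6 = 2·3 (b=3); 3→4: 2·4 = 8; 8−1 = 7
i=1: 7 = 4 + 3 (b=4); 4→5: 5 + 3 = 8; 8−1 = 7
i=2: 7 = 5 + 2 (b=5); 5→6: 6 + 2 = 8; 8−1 = 7
i=3: 7 = 6 + 1 (b=6); 6→7: 7 + 1 = 8; 8−1 = 7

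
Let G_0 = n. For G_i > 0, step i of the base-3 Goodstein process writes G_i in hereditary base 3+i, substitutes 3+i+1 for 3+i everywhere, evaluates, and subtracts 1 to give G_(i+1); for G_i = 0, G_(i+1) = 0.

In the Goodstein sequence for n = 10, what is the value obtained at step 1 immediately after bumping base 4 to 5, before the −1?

25

i=0: 10 = 3^2 + 1 (b=3); 3→4: 4^2 + 1 = 17; 17−1 = 16
i=1: 16 = 4^2 (b=4); 4→5: 5^2 = 25; 25−1 = 24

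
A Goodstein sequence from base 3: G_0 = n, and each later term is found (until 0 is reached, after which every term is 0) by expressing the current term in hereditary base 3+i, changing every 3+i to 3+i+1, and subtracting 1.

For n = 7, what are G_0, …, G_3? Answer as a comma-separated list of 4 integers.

[0] 7 ≡ 2·3 + 1 (base 3). Lift 4: 9. −1: 8.
[1] 8 ≡ 2·4 (base 4). Lift 5: 10. −1: 9.
[2] 9 ≡ 5 + 4 (base 5). Lift 6: 10. −1: 9.

7, 8, 9, 9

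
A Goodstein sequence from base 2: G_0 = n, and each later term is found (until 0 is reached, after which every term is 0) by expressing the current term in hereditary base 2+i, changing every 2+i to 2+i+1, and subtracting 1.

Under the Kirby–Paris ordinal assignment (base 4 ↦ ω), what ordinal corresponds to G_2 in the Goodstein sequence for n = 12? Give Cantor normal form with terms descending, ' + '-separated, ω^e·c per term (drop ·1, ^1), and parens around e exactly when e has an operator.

ω^(ω + 1) + ω^2·2 + ω·2 + 1

step 0: 12 = 2^(2 + 1) + 2^2; sub 3 for 2: 3^(3 + 1) + 3^3; = 108; G_1 = 108−1 = 107
step 1: 107 = 3^(3 + 1) + 2·3^2 + 2·3 + 2; sub 4 for 3: 4^(4 + 1) + 2·4^2 + 2·4 + 2; = 1066; G_2 = 1066−1 = 1065
step 2: 1065 = 4^(4 + 1) + 2·4^2 + 2·4 + 1; sub 5 for 4: 5^(5 + 1) + 2·5^2 + 2·5 + 1; = 15686; G_3 = 15686−1 = 15685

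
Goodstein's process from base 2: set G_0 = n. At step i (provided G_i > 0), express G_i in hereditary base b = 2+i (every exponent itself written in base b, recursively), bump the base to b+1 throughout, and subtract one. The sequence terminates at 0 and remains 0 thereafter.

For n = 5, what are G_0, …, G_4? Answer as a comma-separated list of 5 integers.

base 2: 5 = 2^2 + 1; at 3: 3^3 + 1 = 28; next = 27
base 3: 27 = 3^3; at 4: 4^4 = 256; next = 255
base 4: 255 = 3·4^3 + 3·4^2 + 3·4 + 3; at 5: 3·5^3 + 3·5^2 + 3·5 + 3 = 468; next = 467
base 5: 467 = 3·5^3 + 3·5^2 + 3·5 + 2; at 6: 3·6^3 + 3·6^2 + 3·6 + 2 = 776; next = 775

5, 27, 255, 467, 775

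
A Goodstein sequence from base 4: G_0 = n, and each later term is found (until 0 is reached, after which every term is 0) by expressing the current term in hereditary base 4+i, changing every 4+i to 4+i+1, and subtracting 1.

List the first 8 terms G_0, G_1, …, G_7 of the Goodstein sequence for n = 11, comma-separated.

i=0: 11 = 2·4 + 3 (b=4); 4→5: 2·5 + 3 = 13; 13−1 = 12
i=1: 12 = 2·5 + 2 (b=5); 5→6: 2·6 + 2 = 14; 14−1 = 13
i=2: 13 = 2·6 + 1 (b=6); 6→7: 2·7 + 1 = 15; 15−1 = 14
i=3: 14 = 2·7 (b=7); 7→8: 2·8 = 16; 16−1 = 15
i=4: 15 = 8 + 7 (b=8); 8→9: 9 + 7 = 16; 16−1 = 15
i=5: 15 = 9 + 6 (b=9); 9→10: 10 + 6 = 16; 16−1 = 15
i=6: 15 = 10 + 5 (b=10); 10→11: 11 + 5 = 16; 16−1 = 15

11, 12, 13, 14, 15, 15, 15, 15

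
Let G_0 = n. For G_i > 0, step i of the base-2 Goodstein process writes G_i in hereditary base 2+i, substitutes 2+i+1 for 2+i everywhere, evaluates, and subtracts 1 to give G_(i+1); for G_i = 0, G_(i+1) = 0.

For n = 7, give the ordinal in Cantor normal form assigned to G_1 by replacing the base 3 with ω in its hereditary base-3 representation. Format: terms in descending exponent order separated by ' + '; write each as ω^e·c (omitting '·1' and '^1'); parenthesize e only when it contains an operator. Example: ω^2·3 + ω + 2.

7 —HB2→ 2^2 + 2 + 1 —bump→ 3^3 + 3 + 1 = 31 —(−1)→ 30
30 —HB3→ 3^3 + 3 —bump→ 4^4 + 4 = 260 —(−1)→ 259

ω^ω + ω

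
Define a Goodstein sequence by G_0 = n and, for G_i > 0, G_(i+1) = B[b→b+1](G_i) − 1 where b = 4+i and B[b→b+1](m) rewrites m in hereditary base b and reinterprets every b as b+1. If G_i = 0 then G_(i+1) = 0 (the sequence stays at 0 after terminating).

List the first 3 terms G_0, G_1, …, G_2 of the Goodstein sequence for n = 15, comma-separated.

15 —HB4→ 3·4 + 3 —bump→ 3·5 + 3 = 18 —(−1)→ 17
17 —HB5→ 3·5 + 2 —bump→ 3·6 + 2 = 20 —(−1)→ 19

15, 17, 19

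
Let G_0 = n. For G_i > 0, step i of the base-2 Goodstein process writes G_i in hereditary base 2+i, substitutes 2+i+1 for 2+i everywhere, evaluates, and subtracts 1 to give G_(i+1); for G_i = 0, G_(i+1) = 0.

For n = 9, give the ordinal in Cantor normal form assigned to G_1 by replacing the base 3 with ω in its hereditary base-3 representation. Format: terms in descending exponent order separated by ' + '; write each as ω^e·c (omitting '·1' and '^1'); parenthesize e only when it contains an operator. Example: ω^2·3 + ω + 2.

ω^(ω + 1)

i=0: 9 = 2^(2 + 1) + 1 (b=2); 2→3: 3^(3 + 1) + 1 = 82; 82−1 = 81
i=1: 81 = 3^(3 + 1) (b=3); 3→4: 4^(4 + 1) = 1024; 1024−1 = 1023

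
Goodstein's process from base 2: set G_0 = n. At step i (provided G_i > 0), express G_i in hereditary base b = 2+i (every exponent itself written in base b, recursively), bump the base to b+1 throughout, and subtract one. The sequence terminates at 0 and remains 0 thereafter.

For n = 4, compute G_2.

(0) 4|_2 = 2^2 ↦ 3^3|_3 = 27 ⇒ 26
(1) 26|_3 = 2·3^2 + 2·3 + 2 ↦ 2·4^2 + 2·4 + 2|_4 = 42 ⇒ 41

41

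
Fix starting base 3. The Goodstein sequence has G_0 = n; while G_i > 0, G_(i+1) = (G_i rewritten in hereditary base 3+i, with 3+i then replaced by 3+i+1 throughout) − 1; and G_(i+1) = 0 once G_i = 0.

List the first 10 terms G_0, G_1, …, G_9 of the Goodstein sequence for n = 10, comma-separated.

[0] 10 ≡ 3^2 + 1 (base 3). Lift 4: 17. −1: 16.
[1] 16 ≡ 4^2 (base 4). Lift 5: 25. −1: 24.
[2] 24 ≡ 4·5 + 4 (base 5). Lift 6: 28. −1: 27.
[3] 27 ≡ 4·6 + 3 (base 6). Lift 7: 31. −1: 30.
[4] 30 ≡ 4·7 + 2 (base 7). Lift 8: 34. −1: 33.
[5] 33 ≡ 4·8 + 1 (base 8). Lift 9: 37. −1: 36.
[6] 36 ≡ 4·9 (base 9). Lift 10: 40. −1: 39.
[7] 39 ≡ 3·10 + 9 (base 10). Lift 11: 42. −1: 41.
[8] 41 ≡ 3·11 + 8 (base 11). Lift 12: 44. −1: 43.

10, 16, 24, 27, 30, 33, 36, 39, 41, 43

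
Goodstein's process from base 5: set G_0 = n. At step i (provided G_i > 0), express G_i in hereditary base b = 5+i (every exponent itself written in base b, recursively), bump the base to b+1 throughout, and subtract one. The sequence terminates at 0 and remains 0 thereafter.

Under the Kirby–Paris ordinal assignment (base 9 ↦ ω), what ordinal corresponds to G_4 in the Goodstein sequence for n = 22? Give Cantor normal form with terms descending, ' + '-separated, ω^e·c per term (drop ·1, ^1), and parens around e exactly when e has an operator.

ω·3 + 6

22 —HB5→ 4·5 + 2 —bump→ 4·6 + 2 = 26 —(−1)→ 25
25 —HB6→ 4·6 + 1 —bump→ 4·7 + 1 = 29 —(−1)→ 28
28 —HB7→ 4·7 —bump→ 4·8 = 32 —(−1)→ 31
31 —HB8→ 3·8 + 7 —bump→ 3·9 + 7 = 34 —(−1)→ 33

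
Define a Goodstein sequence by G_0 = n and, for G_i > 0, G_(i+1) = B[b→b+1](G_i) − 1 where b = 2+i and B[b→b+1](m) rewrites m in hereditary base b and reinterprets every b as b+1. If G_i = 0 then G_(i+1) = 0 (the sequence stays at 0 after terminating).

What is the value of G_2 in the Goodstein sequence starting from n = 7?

G_0=7  [base 2] 2^2 + 2 + 1  →[2↦3]→  3^3 + 3 + 1 = 31  −1 ⇒ G_1=30
G_1=30  [base 3] 3^3 + 3  →[3↦4]→  4^4 + 4 = 260  −1 ⇒ G_2=259
G_2=259  [base 4] 4^4 + 3  →[4↦5]→  5^5 + 3 = 3128  −1 ⇒ G_3=3127

259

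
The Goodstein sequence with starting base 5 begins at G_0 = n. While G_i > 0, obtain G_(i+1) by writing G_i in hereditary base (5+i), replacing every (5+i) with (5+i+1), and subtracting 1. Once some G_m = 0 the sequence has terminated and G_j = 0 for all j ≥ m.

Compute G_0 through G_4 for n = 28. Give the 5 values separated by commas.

28, 38, 50, 64, 80

step 0: 28 = 5^2 + 3; sub 6 for 5: 6^2 + 3; = 39; G_1 = 39−1 = 38
step 1: 38 = 6^2 + 2; sub 7 for 6: 7^2 + 2; = 51; G_2 = 51−1 = 50
step 2: 50 = 7^2 + 1; sub 8 for 7: 8^2 + 1; = 65; G_3 = 65−1 = 64
step 3: 64 = 8^2; sub 9 for 8: 9^2; = 81; G_4 = 81−1 = 80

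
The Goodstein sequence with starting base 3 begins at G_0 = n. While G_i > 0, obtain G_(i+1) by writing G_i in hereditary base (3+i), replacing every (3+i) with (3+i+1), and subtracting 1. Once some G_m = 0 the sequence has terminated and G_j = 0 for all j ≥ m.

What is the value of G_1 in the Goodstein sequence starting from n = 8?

9

[0] 8 ≡ 2·3 + 2 (base 3). Lift 4: 10. −1: 9.
[1] 9 ≡ 2·4 + 1 (base 4). Lift 5: 11. −1: 10.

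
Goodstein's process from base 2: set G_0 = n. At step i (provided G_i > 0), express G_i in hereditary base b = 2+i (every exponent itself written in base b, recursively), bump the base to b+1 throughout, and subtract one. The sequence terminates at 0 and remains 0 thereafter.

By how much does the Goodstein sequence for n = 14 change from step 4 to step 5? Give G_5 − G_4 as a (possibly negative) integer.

base 2: 14 = 2^(2 + 1) + 2^2 + 2; at 3: 3^(3 + 1) + 3^3 + 3 = 111; next = 110
base 3: 110 = 3^(3 + 1) + 3^3 + 2; at 4: 4^(4 + 1) + 4^4 + 2 = 1282; next = 1281
base 4: 1281 = 4^(4 + 1) + 4^4 + 1; at 5: 5^(5 + 1) + 5^5 + 1 = 18751; next = 18750
base 5: 18750 = 5^(5 + 1) + 5^5; at 6: 6^(6 + 1) + 6^6 = 326592; next = 326591
base 6: 326591 = 6^(6 + 1) + 5·6^5 + 5·6^4 + 5·6^3 + 5·6^2 + 5·6 + 5; at 7: 7^(7 + 1) + 5·7^5 + 5·7^4 + 5·7^3 + 5·7^2 + 5·7 + 5 = 5862841; next = 5862840

5536249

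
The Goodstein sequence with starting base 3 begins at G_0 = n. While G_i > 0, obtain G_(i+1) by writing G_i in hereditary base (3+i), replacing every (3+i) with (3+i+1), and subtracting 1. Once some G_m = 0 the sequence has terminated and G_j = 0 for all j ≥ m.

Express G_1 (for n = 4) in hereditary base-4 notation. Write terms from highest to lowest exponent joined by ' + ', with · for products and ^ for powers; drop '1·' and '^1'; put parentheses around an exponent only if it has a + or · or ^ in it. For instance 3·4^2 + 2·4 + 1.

4 —HB3→ 3 + 1 —bump→ 4 + 1 = 5 —(−1)→ 4
4 —HB4→ 4 —bump→ 5 = 5 —(−1)→ 4

4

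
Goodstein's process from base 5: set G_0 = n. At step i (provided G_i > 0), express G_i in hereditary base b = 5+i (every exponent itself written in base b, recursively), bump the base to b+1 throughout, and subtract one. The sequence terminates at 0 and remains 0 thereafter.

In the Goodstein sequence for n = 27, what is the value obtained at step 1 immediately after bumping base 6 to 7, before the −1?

50

27 —HB5→ 5^2 + 2 —bump→ 6^2 + 2 = 38 —(−1)→ 37
37 —HB6→ 6^2 + 1 —bump→ 7^2 + 1 = 50 —(−1)→ 49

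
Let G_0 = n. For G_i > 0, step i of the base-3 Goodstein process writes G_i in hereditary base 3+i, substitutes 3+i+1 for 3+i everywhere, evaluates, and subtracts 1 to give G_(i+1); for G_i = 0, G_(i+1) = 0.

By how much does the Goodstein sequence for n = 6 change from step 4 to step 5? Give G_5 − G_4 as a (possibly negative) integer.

0

6 —HB3→ 2·3 —bump→ 2·4 = 8 —(−1)→ 7
7 —HB4→ 4 + 3 —bump→ 5 + 3 = 8 —(−1)→ 7
7 —HB5→ 5 + 2 —bump→ 6 + 2 = 8 —(−1)→ 7
7 —HB6→ 6 + 1 —bump→ 7 + 1 = 8 —(−1)→ 7
7 —HB7→ 7 —bump→ 8 = 8 —(−1)→ 7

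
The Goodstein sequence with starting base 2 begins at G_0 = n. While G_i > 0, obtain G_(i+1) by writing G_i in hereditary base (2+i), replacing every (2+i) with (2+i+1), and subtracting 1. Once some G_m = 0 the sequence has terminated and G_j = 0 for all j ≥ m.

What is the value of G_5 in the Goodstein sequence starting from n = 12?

5764910

step 0: 12 = 2^(2 + 1) + 2^2; sub 3 for 2: 3^(3 + 1) + 3^3; = 108; G_1 = 108−1 = 107
step 1: 107 = 3^(3 + 1) + 2·3^2 + 2·3 + 2; sub 4 for 3: 4^(4 + 1) + 2·4^2 + 2·4 + 2; = 1066; G_2 = 1066−1 = 1065
step 2: 1065 = 4^(4 + 1) + 2·4^2 + 2·4 + 1; sub 5 for 4: 5^(5 + 1) + 2·5^2 + 2·5 + 1; = 15686; G_3 = 15686−1 = 15685
step 3: 15685 = 5^(5 + 1) + 2·5^2 + 2·5; sub 6 for 5: 6^(6 + 1) + 2·6^2 + 2·6; = 280020; G_4 = 280020−1 = 280019
step 4: 280019 = 6^(6 + 1) + 2·6^2 + 6 + 5; sub 7 for 6: 7^(7 + 1) + 2·7^2 + 7 + 5; = 5764911; G_5 = 5764911−1 = 5764910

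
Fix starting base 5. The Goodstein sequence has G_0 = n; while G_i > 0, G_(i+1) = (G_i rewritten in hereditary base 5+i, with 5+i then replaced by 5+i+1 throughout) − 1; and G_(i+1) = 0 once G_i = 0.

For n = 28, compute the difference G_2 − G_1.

12

i=0: 28 = 5^2 + 3 (b=5); 5→6: 6^2 + 3 = 39; 39−1 = 38
i=1: 38 = 6^2 + 2 (b=6); 6→7: 7^2 + 2 = 51; 51−1 = 50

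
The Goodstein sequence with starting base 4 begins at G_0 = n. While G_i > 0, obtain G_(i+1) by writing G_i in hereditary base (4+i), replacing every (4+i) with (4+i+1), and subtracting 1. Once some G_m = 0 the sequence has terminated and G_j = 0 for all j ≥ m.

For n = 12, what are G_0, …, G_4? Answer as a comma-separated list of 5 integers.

i=0: 12 = 3·4 (b=4); 4→5: 3·5 = 15; 15−1 = 14
i=1: 14 = 2·5 + 4 (b=5); 5→6: 2·6 + 4 = 16; 16−1 = 15
i=2: 15 = 2·6 + 3 (b=6); 6→7: 2·7 + 3 = 17; 17−1 = 16
i=3: 16 = 2·7 + 2 (b=7); 7→8: 2·8 + 2 = 18; 18−1 = 17

12, 14, 15, 16, 17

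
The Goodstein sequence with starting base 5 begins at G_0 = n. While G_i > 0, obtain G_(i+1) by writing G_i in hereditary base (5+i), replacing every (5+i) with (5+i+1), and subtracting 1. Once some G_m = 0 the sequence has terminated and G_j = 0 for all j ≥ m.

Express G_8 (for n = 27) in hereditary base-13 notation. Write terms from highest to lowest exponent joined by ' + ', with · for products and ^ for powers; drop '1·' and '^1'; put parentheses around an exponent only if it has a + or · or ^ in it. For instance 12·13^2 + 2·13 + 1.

7·13 + 2

(0) 27|_5 = 5^2 + 2 ↦ 6^2 + 2|_6 = 38 ⇒ 37
(1) 37|_6 = 6^2 + 1 ↦ 7^2 + 1|_7 = 50 ⇒ 49
(2) 49|_7 = 7^2 ↦ 8^2|_8 = 64 ⇒ 63
(3) 63|_8 = 7·8 + 7 ↦ 7·9 + 7|_9 = 70 ⇒ 69
(4) 69|_9 = 7·9 + 6 ↦ 7·10 + 6|_10 = 76 ⇒ 75
(5) 75|_10 = 7·10 + 5 ↦ 7·11 + 5|_11 = 82 ⇒ 81
(6) 81|_11 = 7·11 + 4 ↦ 7·12 + 4|_12 = 88 ⇒ 87
(7) 87|_12 = 7·12 + 3 ↦ 7·13 + 3|_13 = 94 ⇒ 93
(8) 93|_13 = 7·13 + 2 ↦ 7·14 + 2|_14 = 100 ⇒ 99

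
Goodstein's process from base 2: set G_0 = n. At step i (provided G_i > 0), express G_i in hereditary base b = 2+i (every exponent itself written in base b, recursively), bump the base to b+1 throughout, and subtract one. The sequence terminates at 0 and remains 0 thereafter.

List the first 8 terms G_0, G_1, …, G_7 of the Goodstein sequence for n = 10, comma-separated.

step 0: 10 = 2^(2 + 1) + 2; sub 3 for 2: 3^(3 + 1) + 3; = 84; G_1 = 84−1 = 83
step 1: 83 = 3^(3 + 1) + 2; sub 4 for 3: 4^(4 + 1) + 2; = 1026; G_2 = 1026−1 = 1025
step 2: 1025 = 4^(4 + 1) + 1; sub 5 for 4: 5^(5 + 1) + 1; = 15626; G_3 = 15626−1 = 15625
step 3: 15625 = 5^(5 + 1); sub 6 for 5: 6^(6 + 1); = 279936; G_4 = 279936−1 = 279935
step 4: 279935 = 5·6^6 + 5·6^5 + 5·6^4 + 5·6^3 + 5·6^2 + 5·6 + 5; sub 7 for 6: 5·7^7 + 5·7^5 + 5·7^4 + 5·7^3 + 5·7^2 + 5·7 + 5; = 4215755; G_5 = 4215755−1 = 4215754
step 5: 4215754 = 5·7^7 + 5·7^5 + 5·7^4 + 5·7^3 + 5·7^2 + 5·7 + 4; sub 8 for 7: 5·8^8 + 5·8^5 + 5·8^4 + 5·8^3 + 5·8^2 + 5·8 + 4; = 84073324; G_6 = 84073324−1 = 84073323
step 6: 84073323 = 5·8^8 + 5·8^5 + 5·8^4 + 5·8^3 + 5·8^2 + 5·8 + 3; sub 9 for 8: 5·9^9 + 5·9^5 + 5·9^4 + 5·9^3 + 5·9^2 + 5·9 + 3; = 1937434593; G_7 = 1937434593−1 = 1937434592

10, 83, 1025, 15625, 279935, 4215754, 84073323, 1937434592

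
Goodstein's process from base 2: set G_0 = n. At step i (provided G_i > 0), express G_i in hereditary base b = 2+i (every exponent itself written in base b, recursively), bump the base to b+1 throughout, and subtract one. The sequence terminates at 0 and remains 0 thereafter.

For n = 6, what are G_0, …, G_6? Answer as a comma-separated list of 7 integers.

i=0: 6 = 2^2 + 2 (b=2); 2→3: 3^3 + 3 = 30; 30−1 = 29
i=1: 29 = 3^3 + 2 (b=3); 3→4: 4^4 + 2 = 258; 258−1 = 257
i=2: 257 = 4^4 + 1 (b=4); 4→5: 5^5 + 1 = 3126; 3126−1 = 3125
i=3: 3125 = 5^5 (b=5); 5→6: 6^6 = 46656; 46656−1 = 46655
i=4: 46655 = 5·6^5 + 5·6^4 + 5·6^3 + 5·6^2 + 5·6 + 5 (b=6); 6→7: 5·7^5 + 5·7^4 + 5·7^3 + 5·7^2 + 5·7 + 5 = 98040; 98040−1 = 98039
i=5: 98039 = 5·7^5 + 5·7^4 + 5·7^3 + 5·7^2 + 5·7 + 4 (b=7); 7→8: 5·8^5 + 5·8^4 + 5·8^3 + 5·8^2 + 5·8 + 4 = 187244; 187244−1 = 187243

6, 29, 257, 3125, 46655, 98039, 187243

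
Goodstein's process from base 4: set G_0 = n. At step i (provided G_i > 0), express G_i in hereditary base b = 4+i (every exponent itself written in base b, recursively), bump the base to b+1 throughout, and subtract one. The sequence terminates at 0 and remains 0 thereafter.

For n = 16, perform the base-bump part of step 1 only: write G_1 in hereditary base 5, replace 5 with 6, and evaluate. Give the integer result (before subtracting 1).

base 4: 16 = 4^2; at 5: 5^2 = 25; next = 24
base 5: 24 = 4·5 + 4; at 6: 4·6 + 4 = 28; next = 27

28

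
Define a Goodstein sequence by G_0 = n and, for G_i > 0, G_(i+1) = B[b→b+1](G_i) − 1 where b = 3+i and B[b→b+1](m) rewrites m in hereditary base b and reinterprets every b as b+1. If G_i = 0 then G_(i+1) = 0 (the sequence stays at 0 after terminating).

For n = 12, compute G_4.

49

(0) 12|_3 = 3^2 + 3 ↦ 4^2 + 4|_4 = 20 ⇒ 19
(1) 19|_4 = 4^2 + 3 ↦ 5^2 + 3|_5 = 28 ⇒ 27
(2) 27|_5 = 5^2 + 2 ↦ 6^2 + 2|_6 = 38 ⇒ 37
(3) 37|_6 = 6^2 + 1 ↦ 7^2 + 1|_7 = 50 ⇒ 49
(4) 49|_7 = 7^2 ↦ 8^2|_8 = 64 ⇒ 63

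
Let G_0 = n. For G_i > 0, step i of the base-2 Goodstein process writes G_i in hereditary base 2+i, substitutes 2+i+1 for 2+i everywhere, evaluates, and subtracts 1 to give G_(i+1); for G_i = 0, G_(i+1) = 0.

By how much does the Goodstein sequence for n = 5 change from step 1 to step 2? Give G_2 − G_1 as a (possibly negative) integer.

5 —HB2→ 2^2 + 1 —bump→ 3^3 + 1 = 28 —(−1)→ 27
27 —HB3→ 3^3 —bump→ 4^4 = 256 —(−1)→ 255

228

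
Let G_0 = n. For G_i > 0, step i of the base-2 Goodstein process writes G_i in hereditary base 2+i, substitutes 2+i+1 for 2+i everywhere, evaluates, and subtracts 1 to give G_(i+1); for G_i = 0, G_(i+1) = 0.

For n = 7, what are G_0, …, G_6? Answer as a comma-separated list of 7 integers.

step 0: 7 = 2^2 + 2 + 1; sub 3 for 2: 3^3 + 3 + 1; = 31; G_1 = 31−1 = 30
step 1: 30 = 3^3 + 3; sub 4 for 3: 4^4 + 4; = 260; G_2 = 260−1 = 259
step 2: 259 = 4^4 + 3; sub 5 for 4: 5^5 + 3; = 3128; G_3 = 3128−1 = 3127
step 3: 3127 = 5^5 + 2; sub 6 for 5: 6^6 + 2; = 46658; G_4 = 46658−1 = 46657
step 4: 46657 = 6^6 + 1; sub 7 for 6: 7^7 + 1; = 823544; G_5 = 823544−1 = 823543
step 5: 823543 = 7^7; sub 8 for 7: 8^8; = 16777216; G_6 = 16777216−1 = 16777215

7, 30, 259, 3127, 46657, 823543, 16777215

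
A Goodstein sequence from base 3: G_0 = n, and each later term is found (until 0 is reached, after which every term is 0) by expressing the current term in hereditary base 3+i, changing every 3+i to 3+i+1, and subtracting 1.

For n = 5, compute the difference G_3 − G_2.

0

G_0 = 5. HB_3(5) = 3 + 2. Bump = 6. G_1 = 5.
G_1 = 5. HB_4(5) = 4 + 1. Bump = 6. G_2 = 5.
G_2 = 5. HB_5(5) = 5. Bump = 6. G_3 = 5.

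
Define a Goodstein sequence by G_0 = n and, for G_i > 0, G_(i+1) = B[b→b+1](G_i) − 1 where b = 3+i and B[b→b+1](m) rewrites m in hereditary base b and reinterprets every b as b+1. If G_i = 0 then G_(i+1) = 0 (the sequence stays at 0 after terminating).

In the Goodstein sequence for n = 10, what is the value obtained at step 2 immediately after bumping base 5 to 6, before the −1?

28

step 0: 10 = 3^2 + 1; sub 4 for 3: 4^2 + 1; = 17; G_1 = 17−1 = 16
step 1: 16 = 4^2; sub 5 for 4: 5^2; = 25; G_2 = 25−1 = 24
step 2: 24 = 4·5 + 4; sub 6 for 5: 4·6 + 4; = 28; G_3 = 28−1 = 27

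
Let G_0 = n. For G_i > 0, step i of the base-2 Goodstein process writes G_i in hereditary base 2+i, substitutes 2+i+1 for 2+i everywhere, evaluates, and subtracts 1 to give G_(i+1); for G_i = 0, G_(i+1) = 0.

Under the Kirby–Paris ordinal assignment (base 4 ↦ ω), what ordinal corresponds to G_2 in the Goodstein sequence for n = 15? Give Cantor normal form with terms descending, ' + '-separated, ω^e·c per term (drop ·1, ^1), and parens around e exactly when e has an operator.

15 —HB2→ 2^(2 + 1) + 2^2 + 2 + 1 —bump→ 3^(3 + 1) + 3^3 + 3 + 1 = 112 —(−1)→ 111
111 —HB3→ 3^(3 + 1) + 3^3 + 3 —bump→ 4^(4 + 1) + 4^4 + 4 = 1284 —(−1)→ 1283
1283 —HB4→ 4^(4 + 1) + 4^4 + 3 —bump→ 5^(5 + 1) + 5^5 + 3 = 18753 —(−1)→ 18752

ω^(ω + 1) + ω^ω + 3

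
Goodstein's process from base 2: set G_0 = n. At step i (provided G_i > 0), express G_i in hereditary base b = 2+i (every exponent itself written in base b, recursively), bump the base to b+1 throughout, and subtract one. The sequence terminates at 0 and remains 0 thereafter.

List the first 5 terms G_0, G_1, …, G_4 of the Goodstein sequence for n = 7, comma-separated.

i=0: 7 = 2^2 + 2 + 1 (b=2); 2→3: 3^3 + 3 + 1 = 31; 31−1 = 30
i=1: 30 = 3^3 + 3 (b=3); 3→4: 4^4 + 4 = 260; 260−1 = 259
i=2: 259 = 4^4 + 3 (b=4); 4→5: 5^5 + 3 = 3128; 3128−1 = 3127
i=3: 3127 = 5^5 + 2 (b=5); 5→6: 6^6 + 2 = 46658; 46658−1 = 46657

7, 30, 259, 3127, 46657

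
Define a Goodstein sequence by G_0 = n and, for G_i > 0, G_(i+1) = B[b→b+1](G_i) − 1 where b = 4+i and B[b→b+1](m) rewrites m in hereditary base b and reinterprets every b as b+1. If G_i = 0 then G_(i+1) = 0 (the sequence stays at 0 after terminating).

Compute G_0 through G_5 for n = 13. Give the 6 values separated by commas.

13, 15, 17, 18, 19, 20

G_0 = 13. HB_4(13) = 3·4 + 1. Bump = 16. G_1 = 15.
G_1 = 15. HB_5(15) = 3·5. Bump = 18. G_2 = 17.
G_2 = 17. HB_6(17) = 2·6 + 5. Bump = 19. G_3 = 18.
G_3 = 18. HB_7(18) = 2·7 + 4. Bump = 20. G_4 = 19.
G_4 = 19. HB_8(19) = 2·8 + 3. Bump = 21. G_5 = 20.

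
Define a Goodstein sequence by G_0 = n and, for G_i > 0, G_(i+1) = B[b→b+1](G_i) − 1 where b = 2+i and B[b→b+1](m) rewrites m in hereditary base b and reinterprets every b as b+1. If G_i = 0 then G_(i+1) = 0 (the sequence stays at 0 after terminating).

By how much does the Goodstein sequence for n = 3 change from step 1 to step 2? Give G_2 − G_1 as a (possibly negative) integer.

G_0 = 3. HB_2(3) = 2 + 1. Bump = 4. G_1 = 3.
G_1 = 3. HB_3(3) = 3. Bump = 4. G_2 = 3.

0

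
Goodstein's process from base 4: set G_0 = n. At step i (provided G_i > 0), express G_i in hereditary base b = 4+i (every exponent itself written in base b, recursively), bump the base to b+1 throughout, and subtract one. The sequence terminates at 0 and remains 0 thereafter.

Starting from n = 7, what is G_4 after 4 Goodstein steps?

(0) 7|_4 = 4 + 3 ↦ 5 + 3|_5 = 8 ⇒ 7
(1) 7|_5 = 5 + 2 ↦ 6 + 2|_6 = 8 ⇒ 7
(2) 7|_6 = 6 + 1 ↦ 7 + 1|_7 = 8 ⇒ 7
(3) 7|_7 = 7 ↦ 8|_8 = 8 ⇒ 7
(4) 7|_8 = 7 ↦ 7|_9 = 7 ⇒ 6

7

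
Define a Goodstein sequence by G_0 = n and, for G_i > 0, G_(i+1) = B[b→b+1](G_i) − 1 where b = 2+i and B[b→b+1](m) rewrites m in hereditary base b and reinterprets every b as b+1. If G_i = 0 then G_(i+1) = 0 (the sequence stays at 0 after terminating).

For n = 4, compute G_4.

83

base 2: 4 = 2^2; at 3: 3^3 = 27; next = 26
base 3: 26 = 2·3^2 + 2·3 + 2; at 4: 2·4^2 + 2·4 + 2 = 42; next = 41
base 4: 41 = 2·4^2 + 2·4 + 1; at 5: 2·5^2 + 2·5 + 1 = 61; next = 60
base 5: 60 = 2·5^2 + 2·5; at 6: 2·6^2 + 2·6 = 84; next = 83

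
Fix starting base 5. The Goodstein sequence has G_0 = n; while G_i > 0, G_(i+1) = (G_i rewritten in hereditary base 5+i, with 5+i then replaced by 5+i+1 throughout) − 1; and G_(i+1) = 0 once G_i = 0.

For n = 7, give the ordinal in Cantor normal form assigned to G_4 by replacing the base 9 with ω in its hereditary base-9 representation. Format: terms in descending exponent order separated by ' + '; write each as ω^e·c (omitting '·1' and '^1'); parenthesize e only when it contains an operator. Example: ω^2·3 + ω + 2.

6

(0) 7|_5 = 5 + 2 ↦ 6 + 2|_6 = 8 ⇒ 7
(1) 7|_6 = 6 + 1 ↦ 7 + 1|_7 = 8 ⇒ 7
(2) 7|_7 = 7 ↦ 8|_8 = 8 ⇒ 7
(3) 7|_8 = 7 ↦ 7|_9 = 7 ⇒ 6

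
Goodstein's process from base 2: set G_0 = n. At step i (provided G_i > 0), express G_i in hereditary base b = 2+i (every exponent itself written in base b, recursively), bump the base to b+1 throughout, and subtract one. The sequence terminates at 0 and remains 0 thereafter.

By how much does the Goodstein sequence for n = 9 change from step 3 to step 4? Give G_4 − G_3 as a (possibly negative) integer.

base 2: 9 = 2^(2 + 1) + 1; at 3: 3^(3 + 1) + 1 = 82; next = 81
base 3: 81 = 3^(3 + 1); at 4: 4^(4 + 1) = 1024; next = 1023
base 4: 1023 = 3·4^4 + 3·4^3 + 3·4^2 + 3·4 + 3; at 5: 3·5^5 + 3·5^3 + 3·5^2 + 3·5 + 3 = 9843; next = 9842
base 5: 9842 = 3·5^5 + 3·5^3 + 3·5^2 + 3·5 + 2; at 6: 3·6^6 + 3·6^3 + 3·6^2 + 3·6 + 2 = 140744; next = 140743

130901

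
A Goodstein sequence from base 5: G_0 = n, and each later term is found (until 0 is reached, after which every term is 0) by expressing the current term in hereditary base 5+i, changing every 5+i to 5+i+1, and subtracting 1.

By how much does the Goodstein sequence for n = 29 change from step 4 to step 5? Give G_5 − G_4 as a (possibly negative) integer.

18

i=0: 29 = 5^2 + 4 (b=5); 5→6: 6^2 + 4 = 40; 40−1 = 39
i=1: 39 = 6^2 + 3 (b=6); 6→7: 7^2 + 3 = 52; 52−1 = 51
i=2: 51 = 7^2 + 2 (b=7); 7→8: 8^2 + 2 = 66; 66−1 = 65
i=3: 65 = 8^2 + 1 (b=8); 8→9: 9^2 + 1 = 82; 82−1 = 81
i=4: 81 = 9^2 (b=9); 9→10: 10^2 = 100; 100−1 = 99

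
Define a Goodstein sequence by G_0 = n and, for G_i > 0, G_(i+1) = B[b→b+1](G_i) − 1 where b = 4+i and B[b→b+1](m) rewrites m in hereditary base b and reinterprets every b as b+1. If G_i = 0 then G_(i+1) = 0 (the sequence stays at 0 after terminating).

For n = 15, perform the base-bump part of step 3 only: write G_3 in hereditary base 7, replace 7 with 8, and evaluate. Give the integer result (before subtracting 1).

24

G_0=15  [base 4] 3·4 + 3  →[4↦5]→  3·5 + 3 = 18  −1 ⇒ G_1=17
G_1=17  [base 5] 3·5 + 2  →[5↦6]→  3·6 + 2 = 20  −1 ⇒ G_2=19
G_2=19  [base 6] 3·6 + 1  →[6↦7]→  3·7 + 1 = 22  −1 ⇒ G_3=21
G_3=21  [base 7] 3·7  →[7↦8]→  3·8 = 24  −1 ⇒ G_4=23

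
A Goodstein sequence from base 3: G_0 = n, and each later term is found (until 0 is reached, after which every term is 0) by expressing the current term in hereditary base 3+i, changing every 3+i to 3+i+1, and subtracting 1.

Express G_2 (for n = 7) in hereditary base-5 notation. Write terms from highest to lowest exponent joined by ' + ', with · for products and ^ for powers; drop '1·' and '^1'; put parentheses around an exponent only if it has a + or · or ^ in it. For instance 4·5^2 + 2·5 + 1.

5 + 4

(0) 7|_3 = 2·3 + 1 ↦ 2·4 + 1|_4 = 9 ⇒ 8
(1) 8|_4 = 2·4 ↦ 2·5|_5 = 10 ⇒ 9
(2) 9|_5 = 5 + 4 ↦ 6 + 4|_6 = 10 ⇒ 9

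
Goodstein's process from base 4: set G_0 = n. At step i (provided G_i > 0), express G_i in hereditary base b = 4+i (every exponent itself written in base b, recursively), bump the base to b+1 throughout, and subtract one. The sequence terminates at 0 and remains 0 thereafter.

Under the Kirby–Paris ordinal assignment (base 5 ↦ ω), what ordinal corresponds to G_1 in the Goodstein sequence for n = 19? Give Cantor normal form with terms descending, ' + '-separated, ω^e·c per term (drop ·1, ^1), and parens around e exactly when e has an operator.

i=0: 19 = 4^2 + 3 (b=4); 4→5: 5^2 + 3 = 28; 28−1 = 27
i=1: 27 = 5^2 + 2 (b=5); 5→6: 6^2 + 2 = 38; 38−1 = 37

ω^2 + 2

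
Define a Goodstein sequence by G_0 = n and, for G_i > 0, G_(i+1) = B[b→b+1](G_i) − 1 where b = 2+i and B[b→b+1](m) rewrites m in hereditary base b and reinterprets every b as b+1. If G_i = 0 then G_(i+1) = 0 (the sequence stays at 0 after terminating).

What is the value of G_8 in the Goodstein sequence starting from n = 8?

20000000211

[0] 8 ≡ 2^(2 + 1) (base 2). Lift 3: 81. −1: 80.
[1] 80 ≡ 2·3^3 + 2·3^2 + 2·3 + 2 (base 3). Lift 4: 554. −1: 553.
[2] 553 ≡ 2·4^4 + 2·4^2 + 2·4 + 1 (base 4). Lift 5: 6311. −1: 6310.
[3] 6310 ≡ 2·5^5 + 2·5^2 + 2·5 (base 5). Lift 6: 93396. −1: 93395.
[4] 93395 ≡ 2·6^6 + 2·6^2 + 6 + 5 (base 6). Lift 7: 1647196. −1: 1647195.
[5] 1647195 ≡ 2·7^7 + 2·7^2 + 7 + 4 (base 7). Lift 8: 33554572. −1: 33554571.
[6] 33554571 ≡ 2·8^8 + 2·8^2 + 8 + 3 (base 8). Lift 9: 774841152. −1: 774841151.
[7] 774841151 ≡ 2·9^9 + 2·9^2 + 9 + 2 (base 9). Lift 10: 20000000212. −1: 20000000211.
[8] 20000000211 ≡ 2·10^10 + 2·10^2 + 10 + 1 (base 10). Lift 11: 570623341476. −1: 570623341475.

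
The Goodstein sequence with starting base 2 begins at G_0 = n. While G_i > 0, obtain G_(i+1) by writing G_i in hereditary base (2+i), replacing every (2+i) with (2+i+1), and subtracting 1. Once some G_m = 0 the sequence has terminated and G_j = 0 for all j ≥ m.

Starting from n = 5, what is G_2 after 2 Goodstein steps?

(0) 5|_2 = 2^2 + 1 ↦ 3^3 + 1|_3 = 28 ⇒ 27
(1) 27|_3 = 3^3 ↦ 4^4|_4 = 256 ⇒ 255
(2) 255|_4 = 3·4^3 + 3·4^2 + 3·4 + 3 ↦ 3·5^3 + 3·5^2 + 3·5 + 3|_5 = 468 ⇒ 467

255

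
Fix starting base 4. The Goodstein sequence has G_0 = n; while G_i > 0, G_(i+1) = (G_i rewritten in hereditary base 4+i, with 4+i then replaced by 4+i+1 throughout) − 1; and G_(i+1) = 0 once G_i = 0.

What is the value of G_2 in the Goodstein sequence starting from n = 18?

i=0: 18 = 4^2 + 2 (b=4); 4→5: 5^2 + 2 = 27; 27−1 = 26
i=1: 26 = 5^2 + 1 (b=5); 5→6: 6^2 + 1 = 37; 37−1 = 36
i=2: 36 = 6^2 (b=6); 6→7: 7^2 = 49; 49−1 = 48

36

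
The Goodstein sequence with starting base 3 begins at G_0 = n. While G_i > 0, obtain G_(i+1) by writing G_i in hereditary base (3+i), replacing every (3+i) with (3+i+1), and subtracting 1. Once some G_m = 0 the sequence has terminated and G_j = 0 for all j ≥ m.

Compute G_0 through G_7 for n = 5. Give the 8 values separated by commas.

i=0: 5 = 3 + 2 (b=3); 3→4: 4 + 2 = 6; 6−1 = 5
i=1: 5 = 4 + 1 (b=4); 4→5: 5 + 1 = 6; 6−1 = 5
i=2: 5 = 5 (b=5); 5→6: 6 = 6; 6−1 = 5
i=3: 5 = 5 (b=6); 6→7: 5 = 5; 5−1 = 4
i=4: 4 = 4 (b=7); 7→8: 4 = 4; 4−1 = 3
i=5: 3 = 3 (b=8); 8→9: 3 = 3; 3−1 = 2
i=6: 2 = 2 (b=9); 9→10: 2 = 2; 2−1 = 1

5, 5, 5, 5, 4, 3, 2, 1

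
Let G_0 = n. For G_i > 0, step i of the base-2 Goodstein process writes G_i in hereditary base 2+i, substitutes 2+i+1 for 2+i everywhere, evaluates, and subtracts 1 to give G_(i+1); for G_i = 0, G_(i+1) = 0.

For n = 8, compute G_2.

553

i=0: 8 = 2^(2 + 1) (b=2); 2→3: 3^(3 + 1) = 81; 81−1 = 80
i=1: 80 = 2·3^3 + 2·3^2 + 2·3 + 2 (b=3); 3→4: 2·4^4 + 2·4^2 + 2·4 + 2 = 554; 554−1 = 553
i=2: 553 = 2·4^4 + 2·4^2 + 2·4 + 1 (b=4); 4→5: 2·5^5 + 2·5^2 + 2·5 + 1 = 6311; 6311−1 = 6310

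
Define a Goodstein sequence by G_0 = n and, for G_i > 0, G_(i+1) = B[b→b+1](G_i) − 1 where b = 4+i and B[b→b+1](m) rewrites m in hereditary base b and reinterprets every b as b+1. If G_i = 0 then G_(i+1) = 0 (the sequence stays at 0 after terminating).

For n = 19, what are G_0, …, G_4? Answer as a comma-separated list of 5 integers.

step 0: 19 = 4^2 + 3; sub 5 for 4: 5^2 + 3; = 28; G_1 = 28−1 = 27
step 1: 27 = 5^2 + 2; sub 6 for 5: 6^2 + 2; = 38; G_2 = 38−1 = 37
step 2: 37 = 6^2 + 1; sub 7 for 6: 7^2 + 1; = 50; G_3 = 50−1 = 49
step 3: 49 = 7^2; sub 8 for 7: 8^2; = 64; G_4 = 64−1 = 63

19, 27, 37, 49, 63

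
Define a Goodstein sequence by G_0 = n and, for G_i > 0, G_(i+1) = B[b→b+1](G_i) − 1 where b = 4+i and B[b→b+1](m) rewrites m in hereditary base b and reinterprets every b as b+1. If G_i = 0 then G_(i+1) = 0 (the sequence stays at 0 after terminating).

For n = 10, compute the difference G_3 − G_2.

G_0 = 10. HB_4(10) = 2·4 + 2. Bump = 12. G_1 = 11.
G_1 = 11. HB_5(11) = 2·5 + 1. Bump = 13. G_2 = 12.
G_2 = 12. HB_6(12) = 2·6. Bump = 14. G_3 = 13.

1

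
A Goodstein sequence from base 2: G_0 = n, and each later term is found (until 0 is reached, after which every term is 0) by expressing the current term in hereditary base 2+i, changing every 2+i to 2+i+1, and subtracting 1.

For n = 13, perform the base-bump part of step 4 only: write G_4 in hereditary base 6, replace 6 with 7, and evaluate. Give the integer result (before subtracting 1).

i=0: 13 = 2^(2 + 1) + 2^2 + 1 (b=2); 2→3: 3^(3 + 1) + 3^3 + 1 = 109; 109−1 = 108
i=1: 108 = 3^(3 + 1) + 3^3 (b=3); 3→4: 4^(4 + 1) + 4^4 = 1280; 1280−1 = 1279
i=2: 1279 = 4^(4 + 1) + 3·4^3 + 3·4^2 + 3·4 + 3 (b=4); 4→5: 5^(5 + 1) + 3·5^3 + 3·5^2 + 3·5 + 3 = 16093; 16093−1 = 16092
i=3: 16092 = 5^(5 + 1) + 3·5^3 + 3·5^2 + 3·5 + 2 (b=5); 5→6: 6^(6 + 1) + 3·6^3 + 3·6^2 + 3·6 + 2 = 280712; 280712−1 = 280711
i=4: 280711 = 6^(6 + 1) + 3·6^3 + 3·6^2 + 3·6 + 1 (b=6); 6→7: 7^(7 + 1) + 3·7^3 + 3·7^2 + 3·7 + 1 = 5765999; 5765999−1 = 5765998

5765999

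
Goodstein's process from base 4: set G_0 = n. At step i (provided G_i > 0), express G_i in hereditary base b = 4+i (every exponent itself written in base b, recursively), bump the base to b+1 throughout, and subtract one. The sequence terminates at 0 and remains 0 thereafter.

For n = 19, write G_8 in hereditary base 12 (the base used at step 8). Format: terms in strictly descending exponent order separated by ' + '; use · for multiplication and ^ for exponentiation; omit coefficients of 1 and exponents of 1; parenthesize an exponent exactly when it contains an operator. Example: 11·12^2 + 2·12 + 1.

7·12 + 3

19 —HB4→ 4^2 + 3 —bump→ 5^2 + 3 = 28 —(−1)→ 27
27 —HB5→ 5^2 + 2 —bump→ 6^2 + 2 = 38 —(−1)→ 37
37 —HB6→ 6^2 + 1 —bump→ 7^2 + 1 = 50 —(−1)→ 49
49 —HB7→ 7^2 —bump→ 8^2 = 64 —(−1)→ 63
63 —HB8→ 7·8 + 7 —bump→ 7·9 + 7 = 70 —(−1)→ 69
69 —HB9→ 7·9 + 6 —bump→ 7·10 + 6 = 76 —(−1)→ 75
75 —HB10→ 7·10 + 5 —bump→ 7·11 + 5 = 82 —(−1)→ 81
81 —HB11→ 7·11 + 4 —bump→ 7·12 + 4 = 88 —(−1)→ 87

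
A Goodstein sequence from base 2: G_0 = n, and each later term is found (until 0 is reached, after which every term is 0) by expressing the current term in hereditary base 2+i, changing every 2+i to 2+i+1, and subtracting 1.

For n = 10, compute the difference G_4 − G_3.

264310

[0] 10 ≡ 2^(2 + 1) + 2 (base 2). Lift 3: 84. −1: 83.
[1] 83 ≡ 3^(3 + 1) + 2 (base 3). Lift 4: 1026. −1: 1025.
[2] 1025 ≡ 4^(4 + 1) + 1 (base 4). Lift 5: 15626. −1: 15625.
[3] 15625 ≡ 5^(5 + 1) (base 5). Lift 6: 279936. −1: 279935.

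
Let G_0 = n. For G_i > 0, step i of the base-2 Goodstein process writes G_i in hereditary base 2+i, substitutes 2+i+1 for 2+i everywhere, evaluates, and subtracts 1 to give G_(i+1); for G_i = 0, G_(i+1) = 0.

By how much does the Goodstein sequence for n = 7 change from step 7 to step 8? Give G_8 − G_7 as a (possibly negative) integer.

40111896

G_0=7  [base 2] 2^2 + 2 + 1  →[2↦3]→  3^3 + 3 + 1 = 31  −1 ⇒ G_1=30
G_1=30  [base 3] 3^3 + 3  →[3↦4]→  4^4 + 4 = 260  −1 ⇒ G_2=259
G_2=259  [base 4] 4^4 + 3  →[4↦5]→  5^5 + 3 = 3128  −1 ⇒ G_3=3127
G_3=3127  [base 5] 5^5 + 2  →[5↦6]→  6^6 + 2 = 46658  −1 ⇒ G_4=46657
G_4=46657  [base 6] 6^6 + 1  →[6↦7]→  7^7 + 1 = 823544  −1 ⇒ G_5=823543
G_5=823543  [base 7] 7^7  →[7↦8]→  8^8 = 16777216  −1 ⇒ G_6=16777215
G_6=16777215  [base 8] 7·8^7 + 7·8^6 + 7·8^5 + 7·8^4 + 7·8^3 + 7·8^2 + 7·8 + 7  →[8↦9]→  7·9^7 + 7·9^6 + 7·9^5 + 7·9^4 + 7·9^3 + 7·9^2 + 7·9 + 7 = 37665880  −1 ⇒ G_7=37665879
G_7=37665879  [base 9] 7·9^7 + 7·9^6 + 7·9^5 + 7·9^4 + 7·9^3 + 7·9^2 + 7·9 + 6  →[9↦10]→  7·10^7 + 7·10^6 + 7·10^5 + 7·10^4 + 7·10^3 + 7·10^2 + 7·10 + 6 = 77777776  −1 ⇒ G_8=77777775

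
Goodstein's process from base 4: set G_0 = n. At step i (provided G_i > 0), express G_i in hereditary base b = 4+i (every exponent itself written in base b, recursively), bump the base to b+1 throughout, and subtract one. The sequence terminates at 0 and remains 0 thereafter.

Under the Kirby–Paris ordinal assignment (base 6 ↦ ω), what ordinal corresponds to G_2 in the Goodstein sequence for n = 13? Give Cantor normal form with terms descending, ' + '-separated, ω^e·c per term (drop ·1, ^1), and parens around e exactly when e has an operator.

i=0: 13 = 3·4 + 1 (b=4); 4→5: 3·5 + 1 = 16; 16−1 = 15
i=1: 15 = 3·5 (b=5); 5→6: 3·6 = 18; 18−1 = 17
i=2: 17 = 2·6 + 5 (b=6); 6→7: 2·7 + 5 = 19; 19−1 = 18

ω·2 + 5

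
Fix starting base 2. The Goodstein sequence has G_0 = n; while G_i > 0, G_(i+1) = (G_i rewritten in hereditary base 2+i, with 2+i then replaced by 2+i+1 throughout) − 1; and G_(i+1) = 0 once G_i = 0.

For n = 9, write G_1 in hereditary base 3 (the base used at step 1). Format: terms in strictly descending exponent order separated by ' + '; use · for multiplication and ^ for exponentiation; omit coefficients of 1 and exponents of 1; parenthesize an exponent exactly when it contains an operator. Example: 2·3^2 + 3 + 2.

G_0=9  [base 2] 2^(2 + 1) + 1  →[2↦3]→  3^(3 + 1) + 1 = 82  −1 ⇒ G_1=81
G_1=81  [base 3] 3^(3 + 1)  →[3↦4]→  4^(4 + 1) = 1024  −1 ⇒ G_2=1023

3^(3 + 1)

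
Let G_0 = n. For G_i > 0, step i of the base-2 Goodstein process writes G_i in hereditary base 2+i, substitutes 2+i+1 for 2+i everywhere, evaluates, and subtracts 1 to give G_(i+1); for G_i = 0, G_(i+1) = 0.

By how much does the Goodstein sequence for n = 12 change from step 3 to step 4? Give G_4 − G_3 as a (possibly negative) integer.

[0] 12 ≡ 2^(2 + 1) + 2^2 (base 2). Lift 3: 108. −1: 107.
[1] 107 ≡ 3^(3 + 1) + 2·3^2 + 2·3 + 2 (base 3). Lift 4: 1066. −1: 1065.
[2] 1065 ≡ 4^(4 + 1) + 2·4^2 + 2·4 + 1 (base 4). Lift 5: 15686. −1: 15685.
[3] 15685 ≡ 5^(5 + 1) + 2·5^2 + 2·5 (base 5). Lift 6: 280020. −1: 280019.

264334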